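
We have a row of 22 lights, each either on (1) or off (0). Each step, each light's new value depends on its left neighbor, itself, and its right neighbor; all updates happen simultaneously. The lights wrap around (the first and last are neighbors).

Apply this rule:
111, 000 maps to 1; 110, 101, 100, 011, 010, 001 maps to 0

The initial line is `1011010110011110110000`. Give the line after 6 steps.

0000111000011111111111

0000000000001100000110
1111111111100001110000
0111111111001100100110
0011111110000000000000
1001111100111111111111
0000111000011111111111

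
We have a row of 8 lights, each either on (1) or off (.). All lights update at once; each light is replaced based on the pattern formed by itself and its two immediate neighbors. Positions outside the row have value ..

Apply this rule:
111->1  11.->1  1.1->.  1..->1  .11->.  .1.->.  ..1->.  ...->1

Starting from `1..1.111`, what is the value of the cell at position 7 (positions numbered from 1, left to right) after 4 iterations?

.1....11
..111..1
1..111..
.1..1111
position 7 holds 1

1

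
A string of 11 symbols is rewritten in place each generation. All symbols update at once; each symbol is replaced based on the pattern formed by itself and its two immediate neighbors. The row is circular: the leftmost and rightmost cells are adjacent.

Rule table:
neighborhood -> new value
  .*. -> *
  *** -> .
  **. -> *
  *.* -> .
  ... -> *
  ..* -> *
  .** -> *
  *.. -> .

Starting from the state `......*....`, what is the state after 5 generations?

.******.*.*

*******.***
......*.*..
*******.*.*
......*.*.*
.******.*.*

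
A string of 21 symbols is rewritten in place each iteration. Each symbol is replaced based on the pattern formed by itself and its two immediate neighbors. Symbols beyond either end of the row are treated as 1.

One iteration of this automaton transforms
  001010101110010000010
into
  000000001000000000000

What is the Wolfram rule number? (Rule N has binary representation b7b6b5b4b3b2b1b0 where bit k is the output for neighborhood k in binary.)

position 9: 111 → 0  (bit 7 = 0)
position 10: 110 → 0  (bit 6 = 0)
position 3: 101 → 0  (bit 5 = 0)
position 0: 100 → 0  (bit 4 = 0)
position 8: 011 → 1  (bit 3 = 1)
position 2: 010 → 0  (bit 2 = 0)
position 1: 001 → 0  (bit 1 = 0)
position 15: 000 → 0  (bit 0 = 0)
bits b7..b0 = 00001000 = 8

8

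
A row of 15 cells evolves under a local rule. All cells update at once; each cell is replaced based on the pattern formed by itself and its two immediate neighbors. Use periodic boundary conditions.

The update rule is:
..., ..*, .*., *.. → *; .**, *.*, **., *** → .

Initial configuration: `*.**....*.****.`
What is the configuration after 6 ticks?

*...*****......
****.....******
....*****......
****.....******  (repeats tick 2; period 2)
tick 6: ****.....******

****.....******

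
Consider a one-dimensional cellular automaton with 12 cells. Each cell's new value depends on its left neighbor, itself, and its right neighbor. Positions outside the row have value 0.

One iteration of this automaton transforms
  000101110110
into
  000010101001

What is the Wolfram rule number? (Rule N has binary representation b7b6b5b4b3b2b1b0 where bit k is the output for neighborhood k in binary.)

176

position 6: 111 → 1  (bit 7 = 1)
position 7: 110 → 0  (bit 6 = 0)
position 4: 101 → 1  (bit 5 = 1)
position 11: 100 → 1  (bit 4 = 1)
position 5: 011 → 0  (bit 3 = 0)
position 3: 010 → 0  (bit 2 = 0)
position 2: 001 → 0  (bit 1 = 0)
position 0: 000 → 0  (bit 0 = 0)
bits b7..b0 = 10110000 = 176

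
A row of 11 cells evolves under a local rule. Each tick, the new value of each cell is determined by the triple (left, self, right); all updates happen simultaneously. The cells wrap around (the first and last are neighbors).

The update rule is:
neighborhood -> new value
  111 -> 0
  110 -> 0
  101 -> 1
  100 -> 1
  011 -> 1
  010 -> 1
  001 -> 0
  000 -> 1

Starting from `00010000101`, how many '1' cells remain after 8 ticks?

6

tick 1: 11011110111
tick 2: 00110001100
tick 3: 10101101011
tick 4: 01111011110
tick 5: 01000110001
tick 6: 11110101101
tick 7: 00001111011
tick 8: 11101000110
count of 1: 6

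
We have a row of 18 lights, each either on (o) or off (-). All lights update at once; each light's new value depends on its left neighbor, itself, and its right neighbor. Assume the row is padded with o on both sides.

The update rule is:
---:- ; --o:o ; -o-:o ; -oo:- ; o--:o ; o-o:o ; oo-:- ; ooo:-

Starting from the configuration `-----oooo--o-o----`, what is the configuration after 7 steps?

ooo---o--o--oooooo

o---o----oooooo--o
-o-ooo--o------oo-
ooo---oooo----o--o
---o-o----o--oooo-
o-ooooo--oooo----o
-o-----oo----o--o-
ooo---o--o--oooooo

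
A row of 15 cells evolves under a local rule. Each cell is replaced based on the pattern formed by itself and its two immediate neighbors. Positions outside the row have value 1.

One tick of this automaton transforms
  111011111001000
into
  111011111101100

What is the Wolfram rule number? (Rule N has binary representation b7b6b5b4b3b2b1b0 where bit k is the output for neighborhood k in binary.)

position 0: 111 → 1  (bit 7 = 1)
position 2: 110 → 1  (bit 6 = 1)
position 3: 101 → 0  (bit 5 = 0)
position 9: 100 → 1  (bit 4 = 1)
position 4: 011 → 1  (bit 3 = 1)
position 11: 010 → 1  (bit 2 = 1)
position 10: 001 → 0  (bit 1 = 0)
position 13: 000 → 0  (bit 0 = 0)
bits b7..b0 = 11011100 = 220

220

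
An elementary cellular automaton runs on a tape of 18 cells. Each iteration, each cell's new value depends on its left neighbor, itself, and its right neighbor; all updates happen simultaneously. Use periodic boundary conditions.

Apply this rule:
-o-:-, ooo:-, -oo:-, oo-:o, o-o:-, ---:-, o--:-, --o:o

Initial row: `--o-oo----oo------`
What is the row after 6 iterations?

-o---o---o-o------
o---o---o---------
---o---o---------o
--o---o---------o-
-o---o---------o--
o---o---------o---

o---o---------o---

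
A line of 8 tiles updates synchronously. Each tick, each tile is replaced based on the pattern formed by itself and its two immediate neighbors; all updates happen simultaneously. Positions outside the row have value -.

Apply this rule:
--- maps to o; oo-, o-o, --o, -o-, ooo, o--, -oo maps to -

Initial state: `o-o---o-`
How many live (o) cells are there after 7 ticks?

1

----o---
ooo---oo
----o---  (repeats tick 1; period 2)
tick 7: ----o---
count of o: 1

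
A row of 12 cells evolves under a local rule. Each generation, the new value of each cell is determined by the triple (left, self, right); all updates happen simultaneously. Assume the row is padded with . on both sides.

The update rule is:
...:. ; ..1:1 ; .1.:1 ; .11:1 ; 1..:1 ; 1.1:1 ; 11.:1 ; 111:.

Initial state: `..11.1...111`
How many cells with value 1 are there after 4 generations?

generation 1: .111111.11.1
generation 2: 11....111111
generation 3: 111..11....1
generation 4: 1.111111..11
count of 1: 9

9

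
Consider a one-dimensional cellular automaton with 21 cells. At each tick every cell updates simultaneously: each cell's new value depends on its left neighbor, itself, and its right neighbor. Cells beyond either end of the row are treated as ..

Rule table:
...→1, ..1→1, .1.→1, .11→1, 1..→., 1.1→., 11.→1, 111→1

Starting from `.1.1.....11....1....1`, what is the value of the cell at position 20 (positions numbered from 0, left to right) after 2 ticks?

tick 1: 11.1.111111.1111.1111
tick 2: 11.1.111111.1111.1111
position 20 holds 1

1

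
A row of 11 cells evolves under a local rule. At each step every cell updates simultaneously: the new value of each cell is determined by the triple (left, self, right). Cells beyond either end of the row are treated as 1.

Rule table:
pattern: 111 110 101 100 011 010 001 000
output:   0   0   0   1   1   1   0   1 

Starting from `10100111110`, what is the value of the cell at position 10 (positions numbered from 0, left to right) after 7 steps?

00110100000
10100111110  (repeats step 0; period 2)
step 7: 00110100000
position 10 holds 0

0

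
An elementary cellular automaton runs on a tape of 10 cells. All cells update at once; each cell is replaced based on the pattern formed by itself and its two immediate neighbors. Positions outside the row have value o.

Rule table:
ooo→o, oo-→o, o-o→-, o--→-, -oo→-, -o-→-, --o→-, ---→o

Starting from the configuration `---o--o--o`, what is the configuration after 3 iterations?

-o--ooooo-

-o--------
---oooooo-
-o--ooooo-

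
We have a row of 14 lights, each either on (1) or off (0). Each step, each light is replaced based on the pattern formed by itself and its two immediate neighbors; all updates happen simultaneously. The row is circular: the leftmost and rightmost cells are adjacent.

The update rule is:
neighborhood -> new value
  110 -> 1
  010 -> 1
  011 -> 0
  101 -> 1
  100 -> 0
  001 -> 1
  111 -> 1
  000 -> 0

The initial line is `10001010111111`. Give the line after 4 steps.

10011111011111
10101111101111
11110111110111
11111011111011

11111011111011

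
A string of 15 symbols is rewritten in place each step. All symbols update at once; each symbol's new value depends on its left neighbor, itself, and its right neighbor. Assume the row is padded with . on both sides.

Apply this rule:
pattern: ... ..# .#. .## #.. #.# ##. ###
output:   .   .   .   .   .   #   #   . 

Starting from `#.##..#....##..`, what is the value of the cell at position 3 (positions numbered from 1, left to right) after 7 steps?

.

step 1: .#.#........#..
step 2: ..#............
step 3: ...............
step 4: ...............  (fixed point — unchanged through step 7)
position 3 holds .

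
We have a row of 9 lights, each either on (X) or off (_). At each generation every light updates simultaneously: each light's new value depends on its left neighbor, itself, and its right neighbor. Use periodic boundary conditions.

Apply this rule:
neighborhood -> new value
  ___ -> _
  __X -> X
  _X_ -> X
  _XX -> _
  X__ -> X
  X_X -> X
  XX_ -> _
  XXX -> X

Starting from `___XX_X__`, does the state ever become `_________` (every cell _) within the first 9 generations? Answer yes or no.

no

__X__XXX_
_XXXX_X_X
X_XX_XXXX
_X__X_XXX
XXXXXX_X_
_XXXX_XXX
X_XX_X_X_
XX__XXXXX
X_XX_XXXX
generation 9 is X_XX_XXXX, still not uniform _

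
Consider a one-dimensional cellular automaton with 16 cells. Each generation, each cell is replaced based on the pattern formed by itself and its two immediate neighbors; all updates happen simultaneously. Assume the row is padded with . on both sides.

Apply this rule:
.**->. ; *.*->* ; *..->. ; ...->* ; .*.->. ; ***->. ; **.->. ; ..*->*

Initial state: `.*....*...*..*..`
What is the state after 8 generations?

generation 1: *..***..**..*..*
generation 2: ..*....*...*..*.
generation 3: **..***..**..*..
generation 4: ...*....*...*..*
generation 5: ***..***..**..*.
generation 6: ....*....*...*..
generation 7: ****..***..**..*
generation 8: .....*....*...*.

.....*....*...*.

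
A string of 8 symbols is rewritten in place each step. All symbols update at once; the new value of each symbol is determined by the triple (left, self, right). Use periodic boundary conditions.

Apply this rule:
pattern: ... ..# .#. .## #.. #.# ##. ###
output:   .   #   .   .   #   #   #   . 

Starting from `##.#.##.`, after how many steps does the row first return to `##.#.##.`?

8

.##.#.##
#.##.#.#
##.##.#.
.##.##.#
#.##.##.
.#.##.##
#.#.##.#
##.#.##.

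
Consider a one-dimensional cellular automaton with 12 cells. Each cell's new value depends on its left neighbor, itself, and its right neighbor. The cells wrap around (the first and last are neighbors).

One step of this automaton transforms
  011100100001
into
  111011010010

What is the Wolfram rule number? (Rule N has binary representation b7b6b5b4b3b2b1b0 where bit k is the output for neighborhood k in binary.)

186

position 2: 111 → 1  (bit 7 = 1)
position 3: 110 → 0  (bit 6 = 0)
position 0: 101 → 1  (bit 5 = 1)
position 4: 100 → 1  (bit 4 = 1)
position 1: 011 → 1  (bit 3 = 1)
position 6: 010 → 0  (bit 2 = 0)
position 5: 001 → 1  (bit 1 = 1)
position 8: 000 → 0  (bit 0 = 0)
bits b7..b0 = 10111010 = 186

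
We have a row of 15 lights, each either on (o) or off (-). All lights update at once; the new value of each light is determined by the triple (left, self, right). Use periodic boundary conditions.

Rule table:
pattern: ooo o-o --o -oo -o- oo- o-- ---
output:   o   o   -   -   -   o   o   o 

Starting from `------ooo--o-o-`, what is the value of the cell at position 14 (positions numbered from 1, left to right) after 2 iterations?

o

iteration 1: ooooo--ooo--o-o
iteration 2: oooooo--ooo--o-
position 14 holds o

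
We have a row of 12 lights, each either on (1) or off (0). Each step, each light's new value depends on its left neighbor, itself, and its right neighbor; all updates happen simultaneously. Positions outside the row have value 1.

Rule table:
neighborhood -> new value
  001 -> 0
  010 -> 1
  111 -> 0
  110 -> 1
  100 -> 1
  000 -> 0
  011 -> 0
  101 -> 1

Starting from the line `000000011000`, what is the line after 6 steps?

step 1: 100000001100
step 2: 110000000110
step 3: 011000000011
step 4: 101100000000
step 5: 110110000000
step 6: 011011000000

011011000000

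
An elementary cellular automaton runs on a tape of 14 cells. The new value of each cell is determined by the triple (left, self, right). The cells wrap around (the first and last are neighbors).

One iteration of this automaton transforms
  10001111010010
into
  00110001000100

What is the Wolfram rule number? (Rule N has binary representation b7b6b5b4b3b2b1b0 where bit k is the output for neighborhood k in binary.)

67

position 5: 111 → 0  (bit 7 = 0)
position 7: 110 → 1  (bit 6 = 1)
position 8: 101 → 0  (bit 5 = 0)
position 1: 100 → 0  (bit 4 = 0)
position 4: 011 → 0  (bit 3 = 0)
position 0: 010 → 0  (bit 2 = 0)
position 3: 001 → 1  (bit 1 = 1)
position 2: 000 → 1  (bit 0 = 1)
bits b7..b0 = 01000011 = 67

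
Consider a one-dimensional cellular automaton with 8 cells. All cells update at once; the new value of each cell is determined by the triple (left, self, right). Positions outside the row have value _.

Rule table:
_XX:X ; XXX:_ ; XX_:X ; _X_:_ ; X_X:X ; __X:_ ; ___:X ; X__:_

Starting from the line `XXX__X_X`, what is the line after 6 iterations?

X_X___X_
_X__X___
______XX
XXXXX_XX
X___XXXX
__X_X__X

__X_X__X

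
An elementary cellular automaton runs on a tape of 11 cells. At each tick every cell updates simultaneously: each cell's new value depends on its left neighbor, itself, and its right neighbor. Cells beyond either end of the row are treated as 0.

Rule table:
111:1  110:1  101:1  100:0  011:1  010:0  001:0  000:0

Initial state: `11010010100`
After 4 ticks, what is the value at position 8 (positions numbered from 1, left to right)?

tick 1: 11100001000
tick 2: 11100000000
tick 3: 11100000000  (fixed point — unchanged through tick 4)
position 8 holds 0

0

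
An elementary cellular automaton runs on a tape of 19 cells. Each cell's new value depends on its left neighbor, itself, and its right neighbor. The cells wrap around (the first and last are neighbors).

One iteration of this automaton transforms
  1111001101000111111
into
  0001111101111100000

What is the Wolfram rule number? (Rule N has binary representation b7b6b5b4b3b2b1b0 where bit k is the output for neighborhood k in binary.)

95

position 0: 111 → 0  (bit 7 = 0)
position 3: 110 → 1  (bit 6 = 1)
position 8: 101 → 0  (bit 5 = 0)
position 4: 100 → 1  (bit 4 = 1)
position 6: 011 → 1  (bit 3 = 1)
position 9: 010 → 1  (bit 2 = 1)
position 5: 001 → 1  (bit 1 = 1)
position 11: 000 → 1  (bit 0 = 1)
bits b7..b0 = 01011111 = 95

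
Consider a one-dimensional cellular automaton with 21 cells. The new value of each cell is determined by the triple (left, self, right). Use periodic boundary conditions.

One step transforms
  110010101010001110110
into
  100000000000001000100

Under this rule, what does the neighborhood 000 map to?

0

At position 12 the neighborhood is 000; the next row has 0 there.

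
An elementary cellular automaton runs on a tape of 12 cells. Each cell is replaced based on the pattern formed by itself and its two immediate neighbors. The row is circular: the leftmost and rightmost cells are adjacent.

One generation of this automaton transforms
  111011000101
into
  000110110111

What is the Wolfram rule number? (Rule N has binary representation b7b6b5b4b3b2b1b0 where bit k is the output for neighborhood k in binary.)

61

position 0: 111 → 0  (bit 7 = 0)
position 2: 110 → 0  (bit 6 = 0)
position 3: 101 → 1  (bit 5 = 1)
position 6: 100 → 1  (bit 4 = 1)
position 4: 011 → 1  (bit 3 = 1)
position 9: 010 → 1  (bit 2 = 1)
position 8: 001 → 0  (bit 1 = 0)
position 7: 000 → 1  (bit 0 = 1)
bits b7..b0 = 00111101 = 61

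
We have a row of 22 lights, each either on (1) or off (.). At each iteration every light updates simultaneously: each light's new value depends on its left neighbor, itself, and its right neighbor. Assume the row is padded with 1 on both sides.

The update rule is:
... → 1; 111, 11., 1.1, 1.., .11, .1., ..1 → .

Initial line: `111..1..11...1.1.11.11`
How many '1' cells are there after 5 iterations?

1

iteration 1: ...........1..........
iteration 2: .111111111...11111111.
iteration 3: ...........1..........  (repeats iteration 1; period 2)
iteration 5: ...........1..........
count of 1: 1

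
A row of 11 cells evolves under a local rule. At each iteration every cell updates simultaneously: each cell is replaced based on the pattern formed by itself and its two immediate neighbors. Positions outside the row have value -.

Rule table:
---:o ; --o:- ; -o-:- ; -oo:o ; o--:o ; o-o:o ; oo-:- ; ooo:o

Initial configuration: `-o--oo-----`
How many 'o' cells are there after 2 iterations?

7

--o-o-ooooo
o--o-ooooo-
count of o: 7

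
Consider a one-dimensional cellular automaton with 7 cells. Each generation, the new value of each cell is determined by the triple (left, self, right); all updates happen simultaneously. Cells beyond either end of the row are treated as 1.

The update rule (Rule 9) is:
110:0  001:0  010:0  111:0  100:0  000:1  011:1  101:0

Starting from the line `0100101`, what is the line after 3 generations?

0000001
0111101
0100001

0100001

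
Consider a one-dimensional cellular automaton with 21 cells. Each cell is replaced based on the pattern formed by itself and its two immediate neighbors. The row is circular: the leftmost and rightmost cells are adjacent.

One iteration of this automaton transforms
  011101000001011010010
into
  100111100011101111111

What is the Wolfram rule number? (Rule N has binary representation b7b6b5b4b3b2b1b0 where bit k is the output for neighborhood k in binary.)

118

position 2: 111 → 0  (bit 7 = 0)
position 3: 110 → 1  (bit 6 = 1)
position 4: 101 → 1  (bit 5 = 1)
position 6: 100 → 1  (bit 4 = 1)
position 1: 011 → 0  (bit 3 = 0)
position 5: 010 → 1  (bit 2 = 1)
position 0: 001 → 1  (bit 1 = 1)
position 7: 000 → 0  (bit 0 = 0)
bits b7..b0 = 01110110 = 118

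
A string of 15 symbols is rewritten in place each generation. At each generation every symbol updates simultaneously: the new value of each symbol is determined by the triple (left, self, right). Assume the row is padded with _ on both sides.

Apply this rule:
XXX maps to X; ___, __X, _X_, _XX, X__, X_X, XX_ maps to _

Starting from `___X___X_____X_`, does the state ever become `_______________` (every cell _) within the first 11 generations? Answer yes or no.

yes

_______________
all cells are _ at generation 1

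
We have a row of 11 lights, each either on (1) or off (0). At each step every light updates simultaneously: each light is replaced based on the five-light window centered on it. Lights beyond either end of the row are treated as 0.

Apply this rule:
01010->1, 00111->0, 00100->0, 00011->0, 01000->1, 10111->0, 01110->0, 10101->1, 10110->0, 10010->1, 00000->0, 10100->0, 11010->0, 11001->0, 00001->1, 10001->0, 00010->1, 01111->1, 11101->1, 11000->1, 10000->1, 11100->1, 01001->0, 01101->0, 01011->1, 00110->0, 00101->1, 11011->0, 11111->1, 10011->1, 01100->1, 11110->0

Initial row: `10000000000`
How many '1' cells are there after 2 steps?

01100000000
00111000000
count of 1: 3

3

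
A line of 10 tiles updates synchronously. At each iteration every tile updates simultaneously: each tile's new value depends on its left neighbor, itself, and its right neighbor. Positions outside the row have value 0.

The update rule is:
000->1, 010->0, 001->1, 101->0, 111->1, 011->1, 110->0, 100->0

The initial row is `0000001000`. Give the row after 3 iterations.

1111001100

iteration 1: 1111110011
iteration 2: 1111100110
iteration 3: 1111001100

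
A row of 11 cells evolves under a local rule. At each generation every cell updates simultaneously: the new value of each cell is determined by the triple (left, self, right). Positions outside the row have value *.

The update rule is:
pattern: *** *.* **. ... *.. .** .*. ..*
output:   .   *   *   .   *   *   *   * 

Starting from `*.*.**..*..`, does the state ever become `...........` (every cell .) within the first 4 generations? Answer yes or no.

yes

***********
...........
all cells are . at generation 2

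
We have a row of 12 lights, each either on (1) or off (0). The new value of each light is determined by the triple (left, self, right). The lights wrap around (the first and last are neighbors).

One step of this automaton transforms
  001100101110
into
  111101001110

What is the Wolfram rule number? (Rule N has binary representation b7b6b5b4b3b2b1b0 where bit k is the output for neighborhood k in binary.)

203

position 9: 111 → 1  (bit 7 = 1)
position 3: 110 → 1  (bit 6 = 1)
position 7: 101 → 0  (bit 5 = 0)
position 4: 100 → 0  (bit 4 = 0)
position 2: 011 → 1  (bit 3 = 1)
position 6: 010 → 0  (bit 2 = 0)
position 1: 001 → 1  (bit 1 = 1)
position 0: 000 → 1  (bit 0 = 1)
bits b7..b0 = 11001011 = 203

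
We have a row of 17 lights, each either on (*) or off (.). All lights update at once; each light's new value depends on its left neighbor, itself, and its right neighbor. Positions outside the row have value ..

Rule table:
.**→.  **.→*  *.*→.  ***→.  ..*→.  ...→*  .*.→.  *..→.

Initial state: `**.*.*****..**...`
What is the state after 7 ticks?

.*.......*...*.**
...*****...*....*
**.....*.*...**..
.*.***.....*..*.*
.....*.***.......
****.....*.******
...*.***........*

...*.***........*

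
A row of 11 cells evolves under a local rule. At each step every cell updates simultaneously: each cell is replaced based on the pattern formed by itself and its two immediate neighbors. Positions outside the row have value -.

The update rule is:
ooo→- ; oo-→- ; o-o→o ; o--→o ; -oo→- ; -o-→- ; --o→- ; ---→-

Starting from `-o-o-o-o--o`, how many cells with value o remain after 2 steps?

4

step 1: --o-o-o-o--
step 2: ---o-o-o-o-
count of o: 4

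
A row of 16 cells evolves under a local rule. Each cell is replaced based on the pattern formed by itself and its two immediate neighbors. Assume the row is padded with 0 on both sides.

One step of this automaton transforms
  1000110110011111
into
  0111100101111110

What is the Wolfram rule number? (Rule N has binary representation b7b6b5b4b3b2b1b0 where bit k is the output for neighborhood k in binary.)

position 12: 111 → 1  (bit 7 = 1)
position 5: 110 → 0  (bit 6 = 0)
position 6: 101 → 0  (bit 5 = 0)
position 1: 100 → 1  (bit 4 = 1)
position 4: 011 → 1  (bit 3 = 1)
position 0: 010 → 0  (bit 2 = 0)
position 3: 001 → 1  (bit 1 = 1)
position 2: 000 → 1  (bit 0 = 1)
bits b7..b0 = 10011011 = 155

155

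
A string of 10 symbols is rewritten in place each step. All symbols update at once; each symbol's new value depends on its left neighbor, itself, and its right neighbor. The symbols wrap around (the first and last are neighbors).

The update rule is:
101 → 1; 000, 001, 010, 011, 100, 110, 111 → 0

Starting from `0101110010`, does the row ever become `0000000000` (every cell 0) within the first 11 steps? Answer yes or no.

yes

0010000000
0000000000
all cells are 0 at step 2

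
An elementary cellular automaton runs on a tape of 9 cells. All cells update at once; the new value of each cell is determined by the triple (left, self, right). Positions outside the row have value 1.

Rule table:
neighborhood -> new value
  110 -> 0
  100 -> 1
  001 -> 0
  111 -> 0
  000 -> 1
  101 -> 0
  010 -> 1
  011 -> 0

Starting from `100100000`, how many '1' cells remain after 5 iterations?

8

010111110
010000000
011111110
000000000
111111110
count of 1: 8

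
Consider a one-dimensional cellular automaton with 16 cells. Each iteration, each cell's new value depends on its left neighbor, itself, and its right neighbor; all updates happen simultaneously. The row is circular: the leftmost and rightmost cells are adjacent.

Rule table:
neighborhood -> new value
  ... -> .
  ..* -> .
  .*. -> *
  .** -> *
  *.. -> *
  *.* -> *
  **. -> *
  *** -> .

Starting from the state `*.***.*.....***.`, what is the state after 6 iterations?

***.****....*.**
..***..**...***.
..*.**.***..*.**
*.******.**.****
***....******...
*.**...*....**..

*.**...*....**..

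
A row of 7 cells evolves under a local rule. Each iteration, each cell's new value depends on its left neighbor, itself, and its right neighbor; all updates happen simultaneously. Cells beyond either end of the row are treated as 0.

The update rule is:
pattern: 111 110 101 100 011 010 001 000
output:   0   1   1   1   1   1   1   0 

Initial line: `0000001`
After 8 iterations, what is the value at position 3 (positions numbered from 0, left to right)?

1

0000011
0000111
0001101
0011111
0110001
1111011
1001111
1111001
position 3 holds 1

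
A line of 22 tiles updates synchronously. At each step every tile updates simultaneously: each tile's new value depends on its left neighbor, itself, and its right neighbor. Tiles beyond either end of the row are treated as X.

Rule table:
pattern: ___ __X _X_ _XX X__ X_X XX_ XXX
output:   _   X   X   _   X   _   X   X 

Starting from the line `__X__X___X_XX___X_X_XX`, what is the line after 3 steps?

step 1: XXXXXXX_XX__XX_XX_X__X
step 2: XXXXXXX__XXX_X__X_XXX_
step 3: XXXXXXXXX_XX_XXXX__XX_

XXXXXXXXX_XX_XXXX__XX_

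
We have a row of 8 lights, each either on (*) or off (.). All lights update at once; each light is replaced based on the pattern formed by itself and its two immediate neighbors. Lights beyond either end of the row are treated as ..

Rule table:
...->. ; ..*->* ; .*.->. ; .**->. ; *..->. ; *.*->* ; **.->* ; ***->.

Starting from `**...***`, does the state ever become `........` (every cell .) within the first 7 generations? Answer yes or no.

no

.*..*..*
*..*..*.
..*..*..
.*..*...
*..*....
..*.....
.*......
generation 7 is .*......, still not uniform .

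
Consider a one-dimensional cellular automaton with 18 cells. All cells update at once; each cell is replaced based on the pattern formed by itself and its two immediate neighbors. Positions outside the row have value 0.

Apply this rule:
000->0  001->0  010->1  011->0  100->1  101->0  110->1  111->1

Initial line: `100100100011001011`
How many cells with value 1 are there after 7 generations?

110110110001101001
010010011000101101
011011001100100101
001001100110110101
001100110010010101
000110011011010101
000011001001010101
count of 1: 7

7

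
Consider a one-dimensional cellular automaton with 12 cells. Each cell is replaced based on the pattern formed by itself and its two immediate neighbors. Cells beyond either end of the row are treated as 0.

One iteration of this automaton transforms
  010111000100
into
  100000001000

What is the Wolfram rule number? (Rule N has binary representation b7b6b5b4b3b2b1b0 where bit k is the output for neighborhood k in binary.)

position 4: 111 → 0  (bit 7 = 0)
position 5: 110 → 0  (bit 6 = 0)
position 2: 101 → 0  (bit 5 = 0)
position 6: 100 → 0  (bit 4 = 0)
position 3: 011 → 0  (bit 3 = 0)
position 1: 010 → 0  (bit 2 = 0)
position 0: 001 → 1  (bit 1 = 1)
position 7: 000 → 0  (bit 0 = 0)
bits b7..b0 = 00000010 = 2

2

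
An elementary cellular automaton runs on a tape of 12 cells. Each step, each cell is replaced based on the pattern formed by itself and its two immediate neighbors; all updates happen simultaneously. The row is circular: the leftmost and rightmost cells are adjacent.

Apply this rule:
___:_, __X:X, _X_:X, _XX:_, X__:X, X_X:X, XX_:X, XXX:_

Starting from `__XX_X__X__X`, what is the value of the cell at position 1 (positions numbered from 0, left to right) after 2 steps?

X

XX_XXXXXXXXX
_XX_________
position 1 holds X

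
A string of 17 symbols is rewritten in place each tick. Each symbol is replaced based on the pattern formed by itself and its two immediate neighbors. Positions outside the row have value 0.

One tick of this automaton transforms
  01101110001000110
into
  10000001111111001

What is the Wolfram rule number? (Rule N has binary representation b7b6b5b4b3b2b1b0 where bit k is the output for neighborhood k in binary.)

23

position 5: 111 → 0  (bit 7 = 0)
position 2: 110 → 0  (bit 6 = 0)
position 3: 101 → 0  (bit 5 = 0)
position 7: 100 → 1  (bit 4 = 1)
position 1: 011 → 0  (bit 3 = 0)
position 10: 010 → 1  (bit 2 = 1)
position 0: 001 → 1  (bit 1 = 1)
position 8: 000 → 1  (bit 0 = 1)
bits b7..b0 = 00010111 = 23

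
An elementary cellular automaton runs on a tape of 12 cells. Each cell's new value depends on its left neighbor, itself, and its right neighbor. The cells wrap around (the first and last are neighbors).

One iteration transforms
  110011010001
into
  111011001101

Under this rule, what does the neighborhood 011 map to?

At position 4 the neighborhood is 011; the next row has 1 there.

1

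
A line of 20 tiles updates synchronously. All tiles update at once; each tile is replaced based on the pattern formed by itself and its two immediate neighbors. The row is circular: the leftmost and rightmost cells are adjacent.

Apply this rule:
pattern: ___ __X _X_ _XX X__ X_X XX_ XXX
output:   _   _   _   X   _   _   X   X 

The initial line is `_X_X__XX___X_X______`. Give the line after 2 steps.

step 1: ______XX____________
step 2: ______XX____________

______XX____________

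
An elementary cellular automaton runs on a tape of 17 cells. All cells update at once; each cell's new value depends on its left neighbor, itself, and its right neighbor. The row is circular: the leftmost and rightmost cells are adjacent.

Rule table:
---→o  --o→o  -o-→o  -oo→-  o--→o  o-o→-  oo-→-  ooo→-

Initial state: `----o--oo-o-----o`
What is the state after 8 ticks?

-------ooo-------

ooooooo---ooooooo
-------ooo-------
ooooooo---ooooooo  (repeats tick 1; period 2)
tick 8: -------ooo-------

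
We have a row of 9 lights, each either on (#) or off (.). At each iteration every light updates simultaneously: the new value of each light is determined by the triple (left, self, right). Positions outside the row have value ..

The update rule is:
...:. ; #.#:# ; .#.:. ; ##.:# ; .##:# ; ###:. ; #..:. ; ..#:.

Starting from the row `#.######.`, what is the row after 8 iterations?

.##......

.##....#.
.##......
.##......  (fixed point — unchanged through iteration 8)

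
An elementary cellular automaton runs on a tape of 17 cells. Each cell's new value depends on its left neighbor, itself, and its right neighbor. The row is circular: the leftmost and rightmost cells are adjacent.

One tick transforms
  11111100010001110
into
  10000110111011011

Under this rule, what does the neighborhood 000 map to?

At position 7 the neighborhood is 000; the next row has 0 there.

0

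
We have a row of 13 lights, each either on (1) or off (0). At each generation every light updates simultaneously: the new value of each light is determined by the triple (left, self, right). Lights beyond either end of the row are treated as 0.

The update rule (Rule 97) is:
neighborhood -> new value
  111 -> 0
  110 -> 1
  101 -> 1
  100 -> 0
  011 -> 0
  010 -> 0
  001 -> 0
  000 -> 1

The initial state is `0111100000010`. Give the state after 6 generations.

1000001001011

0000101111000
1110010001011
0010000100101
1000110000010
0010010111000
1000001001011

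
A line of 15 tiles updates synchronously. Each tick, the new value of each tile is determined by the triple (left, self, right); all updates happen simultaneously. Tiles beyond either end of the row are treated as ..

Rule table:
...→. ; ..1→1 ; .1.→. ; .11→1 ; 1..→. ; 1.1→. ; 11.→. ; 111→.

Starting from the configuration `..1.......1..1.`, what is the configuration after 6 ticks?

.1.......1..1..
1.......1..1...
.......1..1....
......1..1.....
.....1..1......
....1..1.......

....1..1.......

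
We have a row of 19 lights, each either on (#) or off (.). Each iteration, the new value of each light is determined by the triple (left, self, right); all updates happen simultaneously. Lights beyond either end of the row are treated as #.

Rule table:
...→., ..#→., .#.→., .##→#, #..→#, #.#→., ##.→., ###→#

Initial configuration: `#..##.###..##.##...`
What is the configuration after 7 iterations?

.#..#......#.....#.

.#.#..##.#.#..#.#..
....#.#.....#....#.
#......#.....#.....
.#......#.....#....
..#......#.....#...
#..#......#.....#..
.#..#......#.....#.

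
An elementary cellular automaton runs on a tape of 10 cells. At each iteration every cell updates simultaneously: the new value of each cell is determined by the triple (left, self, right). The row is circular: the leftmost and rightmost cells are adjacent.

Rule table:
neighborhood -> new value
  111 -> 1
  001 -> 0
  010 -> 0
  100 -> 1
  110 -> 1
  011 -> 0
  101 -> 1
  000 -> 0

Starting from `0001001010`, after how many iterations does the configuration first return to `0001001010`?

10

0000100101
1000010010
0100001001
1010000100
0101000010
0010100001
1001010000
0100101000
0010010100
0001001010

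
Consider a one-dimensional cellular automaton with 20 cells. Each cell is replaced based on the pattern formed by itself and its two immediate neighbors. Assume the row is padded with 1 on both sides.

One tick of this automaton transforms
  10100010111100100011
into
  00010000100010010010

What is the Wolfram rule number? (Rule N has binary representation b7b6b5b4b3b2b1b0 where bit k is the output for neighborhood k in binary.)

24

position 9: 111 → 0  (bit 7 = 0)
position 0: 110 → 0  (bit 6 = 0)
position 1: 101 → 0  (bit 5 = 0)
position 3: 100 → 1  (bit 4 = 1)
position 8: 011 → 1  (bit 3 = 1)
position 2: 010 → 0  (bit 2 = 0)
position 5: 001 → 0  (bit 1 = 0)
position 4: 000 → 0  (bit 0 = 0)
bits b7..b0 = 00011000 = 24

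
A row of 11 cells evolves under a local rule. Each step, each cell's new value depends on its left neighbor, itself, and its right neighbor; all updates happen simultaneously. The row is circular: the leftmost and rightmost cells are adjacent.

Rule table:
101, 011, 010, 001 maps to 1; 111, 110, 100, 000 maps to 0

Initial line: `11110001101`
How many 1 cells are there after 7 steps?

4

00000011011
00000110110
00001101100
00011011000
00110110000
01101100000
11011000000
count of 1: 4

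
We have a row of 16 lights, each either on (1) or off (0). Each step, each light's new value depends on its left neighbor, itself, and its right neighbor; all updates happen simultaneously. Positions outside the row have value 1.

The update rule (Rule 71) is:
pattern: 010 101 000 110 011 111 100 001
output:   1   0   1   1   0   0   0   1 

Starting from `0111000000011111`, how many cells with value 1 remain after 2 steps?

0001011111100000
0111000000101111
count of 1: 8

8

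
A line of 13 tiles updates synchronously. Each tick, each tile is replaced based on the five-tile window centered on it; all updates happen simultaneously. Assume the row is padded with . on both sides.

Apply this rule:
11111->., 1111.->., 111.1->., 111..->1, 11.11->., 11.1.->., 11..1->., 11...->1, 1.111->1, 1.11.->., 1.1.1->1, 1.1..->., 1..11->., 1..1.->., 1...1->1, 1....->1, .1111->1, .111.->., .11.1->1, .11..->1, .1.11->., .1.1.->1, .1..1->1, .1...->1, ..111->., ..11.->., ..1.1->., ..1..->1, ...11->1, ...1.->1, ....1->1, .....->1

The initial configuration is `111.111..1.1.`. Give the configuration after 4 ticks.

11111.1.11111

....1.1...1.1
1111.1.111.1.
.1...1.1....1
11111.1.11111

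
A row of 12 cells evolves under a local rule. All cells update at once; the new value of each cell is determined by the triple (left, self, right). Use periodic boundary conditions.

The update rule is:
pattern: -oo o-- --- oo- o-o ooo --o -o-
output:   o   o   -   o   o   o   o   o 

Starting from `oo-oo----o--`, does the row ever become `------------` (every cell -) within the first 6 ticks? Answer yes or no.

oooooo--oooo
oooooooooooo
oooooooooooo  (fixed point — unchanged through tick 6)
tick 6 is oooooooooooo, still not uniform -

no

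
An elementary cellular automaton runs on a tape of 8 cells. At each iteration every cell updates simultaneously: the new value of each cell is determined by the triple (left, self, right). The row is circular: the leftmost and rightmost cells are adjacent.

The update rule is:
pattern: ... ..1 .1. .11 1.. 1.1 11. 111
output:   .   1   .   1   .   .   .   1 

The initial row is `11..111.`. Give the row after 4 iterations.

111..1..

1..111..
..111..1
.111..1.
111..1..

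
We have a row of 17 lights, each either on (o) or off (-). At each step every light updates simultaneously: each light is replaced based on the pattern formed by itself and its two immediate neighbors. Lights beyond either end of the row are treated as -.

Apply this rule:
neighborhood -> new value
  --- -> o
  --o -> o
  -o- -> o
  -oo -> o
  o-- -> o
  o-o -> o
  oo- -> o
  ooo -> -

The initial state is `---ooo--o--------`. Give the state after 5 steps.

oooo-oooooooooooo
o--ooo----------o
oooo-oooooooooooo  (repeats step 1; period 2)
step 5: oooo-oooooooooooo

oooo-oooooooooooo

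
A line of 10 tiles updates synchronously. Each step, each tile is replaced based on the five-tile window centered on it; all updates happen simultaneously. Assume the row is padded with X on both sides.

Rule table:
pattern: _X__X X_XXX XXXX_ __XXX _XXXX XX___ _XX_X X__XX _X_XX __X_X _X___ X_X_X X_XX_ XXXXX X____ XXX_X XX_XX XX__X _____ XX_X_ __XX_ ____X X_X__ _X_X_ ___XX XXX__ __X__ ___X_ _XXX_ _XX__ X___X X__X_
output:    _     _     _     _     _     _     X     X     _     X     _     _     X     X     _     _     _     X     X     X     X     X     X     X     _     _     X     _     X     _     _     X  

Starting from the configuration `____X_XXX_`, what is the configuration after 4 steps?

__X_X__X__
XXXXX_XX_X
XXX___XX__
X_____X_XX

X_____X_XX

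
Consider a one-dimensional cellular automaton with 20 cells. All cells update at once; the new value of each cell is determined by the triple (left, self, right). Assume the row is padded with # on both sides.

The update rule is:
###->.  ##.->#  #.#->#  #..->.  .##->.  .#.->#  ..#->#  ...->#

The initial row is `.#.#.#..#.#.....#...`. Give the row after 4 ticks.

######.####.#####.##
.....##...##....##..
.####.#.##.#.###.#.#
#...####.####..####.

#...####.####..####.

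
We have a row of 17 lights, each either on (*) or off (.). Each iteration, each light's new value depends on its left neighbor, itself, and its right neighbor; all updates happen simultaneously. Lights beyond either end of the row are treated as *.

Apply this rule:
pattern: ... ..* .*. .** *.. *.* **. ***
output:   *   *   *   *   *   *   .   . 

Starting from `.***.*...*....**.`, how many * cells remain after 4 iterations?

iteration 1: **..***********.*
iteration 2: ..***..........**
iteration 3: ***..***********.
iteration 4: ...***..........*
count of *: 4

4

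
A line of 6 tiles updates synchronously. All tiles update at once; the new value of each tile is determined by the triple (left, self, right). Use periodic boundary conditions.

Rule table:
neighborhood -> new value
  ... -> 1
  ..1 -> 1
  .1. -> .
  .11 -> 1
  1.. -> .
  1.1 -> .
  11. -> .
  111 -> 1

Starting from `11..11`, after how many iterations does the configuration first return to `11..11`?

6

1..111
..1111
.1111.
1111..
111..1
11..11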